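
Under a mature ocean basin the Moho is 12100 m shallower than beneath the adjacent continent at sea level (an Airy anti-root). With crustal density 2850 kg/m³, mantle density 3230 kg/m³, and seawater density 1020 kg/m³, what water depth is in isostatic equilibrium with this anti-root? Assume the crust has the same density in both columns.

Replacing a thickness d of crust by seawater at the top must be balanced by replacing crust with mantle at the base: d (ρ_c − ρ_w) = a (ρ_m − ρ_c).
d = a (ρ_m − ρ_c)/(ρ_c − ρ_w) = 12100 m × 380/1830 = 2510 m.

2510 m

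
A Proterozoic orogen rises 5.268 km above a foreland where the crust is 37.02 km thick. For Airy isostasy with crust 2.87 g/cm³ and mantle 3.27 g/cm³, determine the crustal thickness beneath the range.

Root depth r = h ρ_c / (ρ_m − ρ_c) = 5.268 km × 2.87 / 0.4 = 37.8 km.
Total thickness = T + h + r = 37.02 km + 5.268 km + 37.8 km = 80.1 km.

80.1 km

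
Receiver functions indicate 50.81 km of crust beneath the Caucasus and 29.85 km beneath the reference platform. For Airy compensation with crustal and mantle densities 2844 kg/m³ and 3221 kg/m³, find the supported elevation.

Excess crust Δ = 50.81 km − 29.85 km = 20.96 km, split between elevation h and root r with h + r = Δ.
Airy balance ρ_c h = (ρ_m − ρ_c) r gives r = h ρ_c/(ρ_m − ρ_c), so h (1 + ρ_c/(ρ_m − ρ_c)) = Δ, i.e. h = Δ (ρ_m − ρ_c)/ρ_m.
h = 20.96 km × 377/3221 = 2.45 km.

2.45 km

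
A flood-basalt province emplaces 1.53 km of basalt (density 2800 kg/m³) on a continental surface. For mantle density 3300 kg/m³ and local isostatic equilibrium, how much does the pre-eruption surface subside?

1.3 km

Subaerial loading: s = t ρ_load / ρ_m.
s = 1.53 km × 2800/3300 = 1.3 km.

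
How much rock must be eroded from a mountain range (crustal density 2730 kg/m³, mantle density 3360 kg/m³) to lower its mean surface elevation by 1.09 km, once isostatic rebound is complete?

Net drop Δ = e − u = e − e ρ_c/ρ_m = e (ρ_m − ρ_c)/ρ_m.
e = Δ ρ_m/(ρ_m − ρ_c) = 1.09 km × 3360/630 = 5.81 km.

5.81 km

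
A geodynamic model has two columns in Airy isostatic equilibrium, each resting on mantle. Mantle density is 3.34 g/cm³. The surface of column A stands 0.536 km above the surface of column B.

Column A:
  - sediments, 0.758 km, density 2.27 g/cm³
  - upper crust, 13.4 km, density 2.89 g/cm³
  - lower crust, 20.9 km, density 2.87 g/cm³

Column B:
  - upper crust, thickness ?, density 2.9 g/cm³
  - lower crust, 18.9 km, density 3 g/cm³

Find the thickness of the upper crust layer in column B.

19.2 km

Take the compensation level at the base of the deeper column (depth z_c below the surface of column A) and equate Σ ρ_i t_i down to z_c; mantle fills any gap and the z_c terms cancel.
Column A: 0.758×2.27 + 13.4×2.89 + 20.9×2.87 + (z_c − 35.058)×3.34
Column B: 0.536×0 + x×2.9 + 18.9×3 + (z_c − 0.536 − 18.9 − x)×3.34
The z_c×3.34 term appears on both sides and cancels. Collect the known terms of each column as K = Σ(ρt)_known − 3.34 × (depth of known layers): K_A = 100.42966 − 3.34×35.058 = −16.66406; K_B = 56.7 − 3.34×(0.536 + 18.9) = −8.21624.
Balance: K_A = K_B − x×(3.34 − 2.9), so x = (K_B − K_A)/(3.34 − 2.9) = 8.44782/0.44 = 19.2 km.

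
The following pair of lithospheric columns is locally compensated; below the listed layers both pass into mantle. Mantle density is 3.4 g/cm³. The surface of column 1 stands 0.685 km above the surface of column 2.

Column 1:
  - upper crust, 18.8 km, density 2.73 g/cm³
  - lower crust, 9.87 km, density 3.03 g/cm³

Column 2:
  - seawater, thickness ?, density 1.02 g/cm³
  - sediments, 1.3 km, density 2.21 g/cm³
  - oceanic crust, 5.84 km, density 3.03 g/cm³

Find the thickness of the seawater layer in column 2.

4.29 km

Take the compensation level at the base of the deeper column (depth z_c below the surface of column 1) and equate Σ ρ_i t_i down to z_c; mantle fills any gap and the z_c terms cancel.
Column 1: 18.8×2.73 + 9.87×3.03 + (z_c − 28.67)×3.4
Column 2: 0.685×0 + x×1.02 + 1.3×2.21 + 5.84×3.03 + (z_c − 0.685 − 7.14 − x)×3.4
The z_c×3.4 term appears on both sides and cancels. Collect the known terms of each column as K = Σ(ρt)_known − 3.4 × (depth of known layers): K_1 = 81.2301 − 3.4×28.67 = −16.2479; K_2 = 20.5682 − 3.4×(0.685 + 7.14) = −6.0368.
Balance: K_1 = K_2 − x×(3.4 − 1.02), so x = (K_2 − K_1)/(3.4 − 1.02) = 10.2111/2.38 = 4.29 km.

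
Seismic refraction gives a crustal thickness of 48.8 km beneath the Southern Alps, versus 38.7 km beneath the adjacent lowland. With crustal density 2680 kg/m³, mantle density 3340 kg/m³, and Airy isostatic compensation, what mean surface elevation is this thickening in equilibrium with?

Excess crust Δ = 48.8 km − 38.7 km = 10.1 km, split between elevation h and root r with h + r = Δ.
Airy balance ρ_c h = (ρ_m − ρ_c) r gives r = h ρ_c/(ρ_m − ρ_c), so h (1 + ρ_c/(ρ_m − ρ_c)) = Δ, i.e. h = Δ (ρ_m − ρ_c)/ρ_m.
h = 10.1 km × 660/3340 = 2 km.

2 km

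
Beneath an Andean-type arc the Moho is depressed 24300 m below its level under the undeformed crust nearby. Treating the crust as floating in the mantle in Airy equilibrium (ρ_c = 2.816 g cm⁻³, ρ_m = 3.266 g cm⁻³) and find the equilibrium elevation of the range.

3880 m

Isostatic balance requires: ρ_c h = (ρ_m − ρ_c) r.
h = r (ρ_m − ρ_c) / ρ_c = 24300 m × (3.266 − 2.816) / 2.816 = 3880 m.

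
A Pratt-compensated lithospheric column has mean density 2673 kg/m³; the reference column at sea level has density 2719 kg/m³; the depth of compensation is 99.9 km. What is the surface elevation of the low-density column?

ρ_ref D = ρ (D + h) → h = D (ρ_ref − ρ)/ρ.
h = 99.9 km × (2719 − 2673)/2673 = 1.72 km.

1.72 km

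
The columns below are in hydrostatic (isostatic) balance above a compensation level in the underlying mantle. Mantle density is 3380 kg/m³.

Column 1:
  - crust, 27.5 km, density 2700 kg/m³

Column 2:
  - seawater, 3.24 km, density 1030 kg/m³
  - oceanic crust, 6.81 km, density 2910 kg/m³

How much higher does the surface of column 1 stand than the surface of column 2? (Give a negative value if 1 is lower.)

2.33 km

For any compensation level in the mantle, the mantle terms cancel and isostasy reduces to e = (Σt_1 − Σt_2) − (Σ(ρt)_1 − Σ(ρt)_2) / ρ_m.
Σt_1 = 27.5 km; Σt_2 = 10.05 km; Σ(ρt)_1 = 74250; Σ(ρt)_2 = 23154.3 (in km·kg/m³).
e = (27.5 − 10.05) − (74250 − 23154.3) / 3380 = 2.33 km.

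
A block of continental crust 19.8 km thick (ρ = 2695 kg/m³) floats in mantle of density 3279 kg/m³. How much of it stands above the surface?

Floating equilibrium: submerged depth d = t ρ_obj/ρ_fluid = 19.8 km × 2695/3279 = 16.27 km.
Freeboard = t − d = 19.8 km − 16.27 km = 3.53 km.

3.53 km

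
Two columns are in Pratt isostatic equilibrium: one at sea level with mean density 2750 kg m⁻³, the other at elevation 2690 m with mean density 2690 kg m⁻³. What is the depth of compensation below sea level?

ρ_ref D = ρ (D + h) → D (ρ_ref − ρ) = ρ h.
D = ρ h/(ρ_ref − ρ) = 2690 × 2690 m/(2750 − 2690) = 121000 m.

121000 m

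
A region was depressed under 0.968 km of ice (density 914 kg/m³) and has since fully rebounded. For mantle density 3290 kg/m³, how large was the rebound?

Removing the load lets mantle flow back in; uplift u satisfies ρ_ice t = ρ_m u.
u = t ρ_ice/ρ_m = 0.968 km × 914/3290 = 0.269 km.

0.269 km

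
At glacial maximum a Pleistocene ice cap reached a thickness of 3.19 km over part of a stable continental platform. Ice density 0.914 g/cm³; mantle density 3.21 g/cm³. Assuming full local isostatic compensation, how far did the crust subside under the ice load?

0.908 km

By Archimedes' principle applied to the lithosphere: the ice load ρ_ice t is balanced by mantle displaced below, ρ_m s.
s = t ρ_ice / ρ_m = 3.19 km × 0.914/3.21 = 0.908 km.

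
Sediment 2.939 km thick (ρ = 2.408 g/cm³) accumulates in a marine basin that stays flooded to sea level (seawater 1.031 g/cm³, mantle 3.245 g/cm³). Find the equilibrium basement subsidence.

Submarine loading: the sediment displaces seawater, and the subsidence is in turn flooded, so s (ρ_m − ρ_w) = t (ρ_sed − ρ_w).
s = 2.939 km × (2.408 − 1.031) / (3.245 − 1.031) = 1.83 km.

1.83 km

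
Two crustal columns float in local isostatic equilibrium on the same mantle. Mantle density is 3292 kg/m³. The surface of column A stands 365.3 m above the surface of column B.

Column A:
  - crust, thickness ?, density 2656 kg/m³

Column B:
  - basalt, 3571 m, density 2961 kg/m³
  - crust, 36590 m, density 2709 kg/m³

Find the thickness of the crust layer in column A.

Take the compensation level at the base of the deeper column (depth z_c below the surface of column A) and equate Σ ρ_i t_i down to z_c; mantle fills any gap and the z_c terms cancel.
Column A: x×2656 + (z_c − 0 − x)×3292
Column B: 365.3×0 + 3571×2961 + 36590×2709 + (z_c − 365.3 − 40161)×3292
The z_c×3292 term appears on both sides and cancels. Collect the known terms of each column as K = Σ(ρt)_known − 3292 × (depth of known layers): K_A = 0 − 3292×0 = 0; K_B = 109696041 − 3292×(365.3 + 40161) = −23716538.6.
Balance: K_A − x×(3292 − 2656) = K_B, so x = (K_A − K_B)/(3292 − 2656) = 23716500/636 = 37300 m.

37300 m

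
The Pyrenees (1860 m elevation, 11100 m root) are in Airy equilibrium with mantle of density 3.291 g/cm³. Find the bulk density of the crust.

2.82 g/cm³

ρ_c h = (ρ_m − ρ_c) r → ρ_c (h + r) = ρ_m r → ρ_c = ρ_m r / (h + r).
ρ_c = 3.291 × 11100 m / (1860 m + 11100 m) = 2.82 g/cm³.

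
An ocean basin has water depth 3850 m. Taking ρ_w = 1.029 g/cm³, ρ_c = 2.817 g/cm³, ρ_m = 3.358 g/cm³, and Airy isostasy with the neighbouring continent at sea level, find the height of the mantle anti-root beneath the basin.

By Archimedes' principle applied to the lithosphere: replacing crust with seawater at the top is compensated by replacing crust with mantle at the base: d (ρ_c − ρ_w) = a (ρ_m − ρ_c).
a = d (ρ_c − ρ_w)/(ρ_m − ρ_c) = 3850 m × 1.788/0.541 = 12700 m.

12700 m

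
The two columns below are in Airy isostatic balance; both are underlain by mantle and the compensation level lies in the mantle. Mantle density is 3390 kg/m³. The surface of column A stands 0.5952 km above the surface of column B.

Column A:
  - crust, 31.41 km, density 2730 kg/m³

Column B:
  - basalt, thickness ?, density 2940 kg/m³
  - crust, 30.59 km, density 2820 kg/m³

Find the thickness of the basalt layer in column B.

2.84 km

Take the compensation level at the base of the deeper column (depth z_c below the surface of column A) and equate Σ ρ_i t_i down to z_c; mantle fills any gap and the z_c terms cancel.
Column A: 31.41×2730 + (z_c − 31.41)×3390
Column B: 0.5952×0 + x×2940 + 30.59×2820 + (z_c − 0.5952 − 30.59 − x)×3390
The z_c×3390 term appears on both sides and cancels. Collect the known terms of each column as K = Σ(ρt)_known − 3390 × (depth of known layers): K_A = 85749.3 − 3390×31.41 = −20730.6; K_B = 86263.8 − 3390×(0.5952 + 30.59) = −19454.028.
Balance: K_A = K_B − x×(3390 − 2940), so x = (K_B − K_A)/(3390 − 2940) = 1276.57/450 = 2.84 km.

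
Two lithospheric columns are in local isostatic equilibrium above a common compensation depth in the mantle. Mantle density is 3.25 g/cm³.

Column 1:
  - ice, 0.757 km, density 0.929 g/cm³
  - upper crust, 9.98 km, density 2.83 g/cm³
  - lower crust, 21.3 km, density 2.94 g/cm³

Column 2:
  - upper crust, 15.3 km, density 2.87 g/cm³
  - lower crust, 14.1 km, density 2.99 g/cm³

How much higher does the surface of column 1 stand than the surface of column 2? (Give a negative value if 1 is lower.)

0.945 km

For any compensation level in the mantle, the mantle terms cancel and isostasy reduces to e = (Σt_1 − Σt_2) − (Σ(ρt)_1 − Σ(ρt)_2) / ρ_m.
Σt_1 = 32.037 km; Σt_2 = 29.4 km; Σ(ρt)_1 = 91.568653; Σ(ρt)_2 = 86.07 (in km·g/cm³).
e = (32.037 − 29.4) − (91.568653 − 86.07) / 3.25 = 0.945 km.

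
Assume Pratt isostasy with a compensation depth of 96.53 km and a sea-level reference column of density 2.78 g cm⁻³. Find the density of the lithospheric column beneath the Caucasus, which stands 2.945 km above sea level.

2.7 g cm⁻³

Pratt balance: ρ_ref D = ρ (D + h).
ρ = ρ_ref D/(D + h) = 2.78 × 96.53 km/(96.53 km + 2.945 km) = 2.7 g cm⁻³.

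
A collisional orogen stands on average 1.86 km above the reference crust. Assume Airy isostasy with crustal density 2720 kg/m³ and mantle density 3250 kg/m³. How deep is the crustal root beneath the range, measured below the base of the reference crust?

9.55 km

By Archimedes' principle applied to the lithosphere: the weight of the topography is balanced by the buoyancy of the root, ρ_c h = (ρ_m − ρ_c) r.
r = h · ρ_c / (ρ_m − ρ_c) = 1.86 km × 2720 / (3250 − 2720) = 9.55 km.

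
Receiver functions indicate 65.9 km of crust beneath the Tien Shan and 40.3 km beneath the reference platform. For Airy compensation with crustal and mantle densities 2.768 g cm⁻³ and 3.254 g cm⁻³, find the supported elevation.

3.82 km

Excess crust Δ = 65.9 km − 40.3 km = 25.6 km, split between elevation h and root r with h + r = Δ.
Airy balance ρ_c h = (ρ_m − ρ_c) r gives r = h ρ_c/(ρ_m − ρ_c), so h (1 + ρ_c/(ρ_m − ρ_c)) = Δ, i.e. h = Δ (ρ_m − ρ_c)/ρ_m.
h = 25.6 km × 0.486/3.254 = 3.82 km.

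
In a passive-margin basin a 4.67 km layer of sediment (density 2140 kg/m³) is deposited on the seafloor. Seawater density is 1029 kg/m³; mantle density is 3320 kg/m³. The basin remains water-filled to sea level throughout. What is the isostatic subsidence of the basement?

Submarine loading: the sediment displaces seawater, and the subsidence is in turn flooded, so s (ρ_m − ρ_w) = t (ρ_sed − ρ_w).
s = 4.67 km × (2140 − 1029) / (3320 − 1029) = 2.26 km.

2.26 km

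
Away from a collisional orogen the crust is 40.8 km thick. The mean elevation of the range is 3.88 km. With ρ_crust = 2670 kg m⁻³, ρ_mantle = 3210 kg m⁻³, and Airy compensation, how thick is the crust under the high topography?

Root depth r = h ρ_c / (ρ_m − ρ_c) = 3.88 km × 2670 / 540 = 19.18 km.
Total thickness = T + h + r = 40.8 km + 3.88 km + 19.18 km = 63.9 km.

63.9 km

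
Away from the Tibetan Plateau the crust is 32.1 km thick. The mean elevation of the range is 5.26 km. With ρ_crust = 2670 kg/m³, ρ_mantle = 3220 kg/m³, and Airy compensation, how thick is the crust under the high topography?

62.9 km

Root depth r = h ρ_c / (ρ_m − ρ_c) = 5.26 km × 2670 / 550 = 25.53 km.
Total thickness = T + h + r = 32.1 km + 5.26 km + 25.53 km = 62.9 km.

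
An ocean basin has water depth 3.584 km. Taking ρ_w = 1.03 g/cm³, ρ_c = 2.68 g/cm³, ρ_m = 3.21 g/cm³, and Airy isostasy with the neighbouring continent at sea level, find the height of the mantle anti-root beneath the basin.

Isostatic balance requires: replacing crust with seawater at the top is compensated by replacing crust with mantle at the base: d (ρ_c − ρ_w) = a (ρ_m − ρ_c).
a = d (ρ_c − ρ_w)/(ρ_m − ρ_c) = 3.584 km × 1.65/0.53 = 11.2 km.

11.2 km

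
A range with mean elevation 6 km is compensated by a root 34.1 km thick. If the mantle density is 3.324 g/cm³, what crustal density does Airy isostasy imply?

2.83 g/cm³

ρ_c h = (ρ_m − ρ_c) r → ρ_c (h + r) = ρ_m r → ρ_c = ρ_m r / (h + r).
ρ_c = 3.324 × 34.1 km / (6 km + 34.1 km) = 2.83 g/cm³.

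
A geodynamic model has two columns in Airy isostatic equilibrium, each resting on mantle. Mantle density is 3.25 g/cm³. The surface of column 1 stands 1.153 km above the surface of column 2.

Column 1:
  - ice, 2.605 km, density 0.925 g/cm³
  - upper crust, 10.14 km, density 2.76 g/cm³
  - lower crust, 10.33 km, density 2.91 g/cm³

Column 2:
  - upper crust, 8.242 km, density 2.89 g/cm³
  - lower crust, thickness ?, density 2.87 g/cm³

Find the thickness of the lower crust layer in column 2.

Take the compensation level at the base of the deeper column (depth z_c below the surface of column 1) and equate Σ ρ_i t_i down to z_c; mantle fills any gap and the z_c terms cancel.
Column 1: 2.605×0.925 + 10.14×2.76 + 10.33×2.91 + (z_c − 23.075)×3.25
Column 2: 1.153×0 + 8.242×2.89 + x×2.87 + (z_c − 1.153 − 8.242 − x)×3.25
The z_c×3.25 term appears on both sides and cancels. Collect the known terms of each column as K = Σ(ρt)_known − 3.25 × (depth of known layers): K_1 = 60.456325 − 3.25×23.075 = −14.537425; K_2 = 23.81938 − 3.25×(1.153 + 8.242) = −6.71437.
Balance: K_1 = K_2 − x×(3.25 − 2.87), so x = (K_2 − K_1)/(3.25 − 2.87) = 7.82305/0.38 = 20.6 km.

20.6 km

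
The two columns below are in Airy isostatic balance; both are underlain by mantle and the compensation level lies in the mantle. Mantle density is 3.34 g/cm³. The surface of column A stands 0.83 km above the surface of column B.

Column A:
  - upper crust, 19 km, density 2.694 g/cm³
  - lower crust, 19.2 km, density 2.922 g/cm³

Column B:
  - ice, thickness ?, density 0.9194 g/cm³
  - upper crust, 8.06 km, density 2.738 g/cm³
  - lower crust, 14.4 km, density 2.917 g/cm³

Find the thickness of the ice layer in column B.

Take the compensation level at the base of the deeper column (depth z_c below the surface of column A) and equate Σ ρ_i t_i down to z_c; mantle fills any gap and the z_c terms cancel.
Column A: 19×2.694 + 19.2×2.922 + (z_c − 38.2)×3.34
Column B: 0.83×0 + x×0.9194 + 8.06×2.738 + 14.4×2.917 + (z_c − 0.83 − 22.46 − x)×3.34
The z_c×3.34 term appears on both sides and cancels. Collect the known terms of each column as K = Σ(ρt)_known − 3.34 × (depth of known layers): K_A = 107.2884 − 3.34×38.2 = −20.2996; K_B = 64.07308 − 3.34×(0.83 + 22.46) = −13.71552.
Balance: K_A = K_B − x×(3.34 − 0.9194), so x = (K_B − K_A)/(3.34 − 0.9194) = 6.58408/2.4206 = 2.72 km.

2.72 km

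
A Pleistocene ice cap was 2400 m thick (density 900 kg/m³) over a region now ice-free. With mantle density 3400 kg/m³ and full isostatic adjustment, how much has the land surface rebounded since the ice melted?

Removing the load lets mantle flow back in; uplift u satisfies ρ_ice t = ρ_m u.
u = t ρ_ice/ρ_m = 2400 m × 900/3400 = 635 m.

635 m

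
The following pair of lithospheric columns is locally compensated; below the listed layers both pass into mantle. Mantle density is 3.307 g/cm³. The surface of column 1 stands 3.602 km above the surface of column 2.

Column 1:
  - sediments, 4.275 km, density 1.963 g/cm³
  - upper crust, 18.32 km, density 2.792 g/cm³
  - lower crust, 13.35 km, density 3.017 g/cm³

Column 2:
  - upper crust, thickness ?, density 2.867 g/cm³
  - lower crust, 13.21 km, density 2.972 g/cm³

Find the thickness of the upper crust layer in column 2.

Take the compensation level at the base of the deeper column (depth z_c below the surface of column 1) and equate Σ ρ_i t_i down to z_c; mantle fills any gap and the z_c terms cancel.
Column 1: 4.275×1.963 + 18.32×2.792 + 13.35×3.017 + (z_c − 35.945)×3.307
Column 2: 3.602×0 + x×2.867 + 13.21×2.972 + (z_c − 3.602 − 13.21 − x)×3.307
The z_c×3.307 term appears on both sides and cancels. Collect the known terms of each column as K = Σ(ρt)_known − 3.307 × (depth of known layers): K_1 = 99.818215 − 3.307×35.945 = −19.0519; K_2 = 39.26012 − 3.307×(3.602 + 13.21) = −16.337164.
Balance: K_1 = K_2 − x×(3.307 − 2.867), so x = (K_2 − K_1)/(3.307 − 2.867) = 2.71474/0.44 = 6.17 km.

6.17 km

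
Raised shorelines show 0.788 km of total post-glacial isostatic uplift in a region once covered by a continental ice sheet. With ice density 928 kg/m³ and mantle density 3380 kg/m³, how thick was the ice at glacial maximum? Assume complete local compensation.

u = t ρ_ice/ρ_m → t = u ρ_m/ρ_ice = 0.788 km × 3380/928 = 2.87 km.

2.87 km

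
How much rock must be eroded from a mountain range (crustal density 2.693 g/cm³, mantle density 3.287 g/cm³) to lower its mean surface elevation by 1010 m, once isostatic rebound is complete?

Net drop Δ = e − u = e − e ρ_c/ρ_m = e (ρ_m − ρ_c)/ρ_m.
e = Δ ρ_m/(ρ_m − ρ_c) = 1010 m × 3.287/0.594 = 5590 m.

5590 m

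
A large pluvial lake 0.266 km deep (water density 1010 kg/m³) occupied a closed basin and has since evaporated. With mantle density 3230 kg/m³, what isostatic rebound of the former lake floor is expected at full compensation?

u = d ρ_w/ρ_m = 0.266 km × 1010/3230 = 0.0832 km.

0.0832 km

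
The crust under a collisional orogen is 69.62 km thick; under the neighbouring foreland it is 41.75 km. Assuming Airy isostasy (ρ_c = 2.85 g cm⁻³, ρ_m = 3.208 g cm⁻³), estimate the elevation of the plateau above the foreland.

Excess crust Δ = 69.62 km − 41.75 km = 27.87 km, split between elevation h and root r with h + r = Δ.
Airy balance ρ_c h = (ρ_m − ρ_c) r gives r = h ρ_c/(ρ_m − ρ_c), so h (1 + ρ_c/(ρ_m − ρ_c)) = Δ, i.e. h = Δ (ρ_m − ρ_c)/ρ_m.
h = 27.87 km × 0.358/3.208 = 3.11 km.

3.11 km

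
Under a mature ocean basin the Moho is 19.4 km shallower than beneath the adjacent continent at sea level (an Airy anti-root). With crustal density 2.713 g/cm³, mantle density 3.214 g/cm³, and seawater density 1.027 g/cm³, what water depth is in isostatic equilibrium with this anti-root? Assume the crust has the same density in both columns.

Replacing a thickness d of crust by seawater at the top must be balanced by replacing crust with mantle at the base: d (ρ_c − ρ_w) = a (ρ_m − ρ_c).
d = a (ρ_m − ρ_c)/(ρ_c − ρ_w) = 19.4 km × 0.501/1.686 = 5.76 km.

5.76 km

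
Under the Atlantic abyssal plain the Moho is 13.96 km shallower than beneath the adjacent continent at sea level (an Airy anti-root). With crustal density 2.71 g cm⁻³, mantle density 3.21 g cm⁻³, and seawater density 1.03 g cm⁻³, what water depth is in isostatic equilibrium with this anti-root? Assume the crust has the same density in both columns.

Replacing a thickness d of crust by seawater at the top must be balanced by replacing crust with mantle at the base: d (ρ_c − ρ_w) = a (ρ_m − ρ_c).
d = a (ρ_m − ρ_c)/(ρ_c − ρ_w) = 13.96 km × 0.5/1.68 = 4.15 km.

4.15 km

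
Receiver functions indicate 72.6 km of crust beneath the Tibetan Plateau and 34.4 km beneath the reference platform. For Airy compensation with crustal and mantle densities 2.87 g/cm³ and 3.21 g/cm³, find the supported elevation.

4.05 km

Excess crust Δ = 72.6 km − 34.4 km = 38.2 km, split between elevation h and root r with h + r = Δ.
Airy balance ρ_c h = (ρ_m − ρ_c) r gives r = h ρ_c/(ρ_m − ρ_c), so h (1 + ρ_c/(ρ_m − ρ_c)) = Δ, i.e. h = Δ (ρ_m − ρ_c)/ρ_m.
h = 38.2 km × 0.34/3.21 = 4.05 km.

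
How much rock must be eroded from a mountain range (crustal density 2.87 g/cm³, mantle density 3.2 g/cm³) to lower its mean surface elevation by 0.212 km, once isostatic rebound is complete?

Net drop Δ = e − u = e − e ρ_c/ρ_m = e (ρ_m − ρ_c)/ρ_m.
e = Δ ρ_m/(ρ_m − ρ_c) = 0.212 km × 3.2/0.33 = 2.06 km.

2.06 km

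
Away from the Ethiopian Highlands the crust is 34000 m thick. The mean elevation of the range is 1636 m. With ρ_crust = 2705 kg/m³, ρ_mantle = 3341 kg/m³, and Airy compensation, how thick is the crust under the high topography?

42600 m

Root depth r = h ρ_c / (ρ_m − ρ_c) = 1636 m × 2705 / 636 = 6958 m.
Total thickness = T + h + r = 34000 m + 1636 m + 6958 m = 42600 m.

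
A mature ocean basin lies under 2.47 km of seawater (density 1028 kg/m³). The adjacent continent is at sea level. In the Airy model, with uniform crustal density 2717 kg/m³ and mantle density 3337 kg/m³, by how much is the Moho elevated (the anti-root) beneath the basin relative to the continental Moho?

6.73 km

For local isostatic compensation: replacing crust with seawater at the top is compensated by replacing crust with mantle at the base: d (ρ_c − ρ_w) = a (ρ_m − ρ_c).
a = d (ρ_c − ρ_w)/(ρ_m − ρ_c) = 2.47 km × 1689/620 = 6.73 km.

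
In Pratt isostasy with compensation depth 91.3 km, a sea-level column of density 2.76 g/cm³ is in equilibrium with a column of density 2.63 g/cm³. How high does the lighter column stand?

ρ_ref D = ρ (D + h) → h = D (ρ_ref − ρ)/ρ.
h = 91.3 km × (2.76 − 2.63)/2.63 = 4.51 km.

4.51 km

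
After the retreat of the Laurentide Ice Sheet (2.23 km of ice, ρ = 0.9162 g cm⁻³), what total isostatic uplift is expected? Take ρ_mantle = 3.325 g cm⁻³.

0.614 km

Removing the load lets mantle flow back in; uplift u satisfies ρ_ice t = ρ_m u.
u = t ρ_ice/ρ_m = 2.23 km × 0.9162/3.325 = 0.614 km.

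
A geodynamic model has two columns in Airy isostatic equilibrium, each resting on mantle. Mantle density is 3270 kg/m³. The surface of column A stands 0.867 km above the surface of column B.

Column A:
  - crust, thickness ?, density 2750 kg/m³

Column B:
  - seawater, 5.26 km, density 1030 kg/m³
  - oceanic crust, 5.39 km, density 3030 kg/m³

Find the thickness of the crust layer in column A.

30.6 km

Take the compensation level at the base of the deeper column (depth z_c below the surface of column A) and equate Σ ρ_i t_i down to z_c; mantle fills any gap and the z_c terms cancel.
Column A: x×2750 + (z_c − 0 − x)×3270
Column B: 0.867×0 + 5.26×1030 + 5.39×3030 + (z_c − 0.867 − 10.65)×3270
The z_c×3270 term appears on both sides and cancels. Collect the known terms of each column as K = Σ(ρt)_known − 3270 × (depth of known layers): K_A = 0 − 3270×0 = 0; K_B = 21749.5 − 3270×(0.867 + 10.65) = −15911.09.
Balance: K_A − x×(3270 − 2750) = K_B, so x = (K_A − K_B)/(3270 − 2750) = 15911.1/520 = 30.6 km.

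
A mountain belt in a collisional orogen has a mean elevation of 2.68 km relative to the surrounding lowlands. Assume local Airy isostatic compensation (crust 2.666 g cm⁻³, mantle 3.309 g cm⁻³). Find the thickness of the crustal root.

11.1 km

In Airy isostatic equilibrium: the weight of the topography is balanced by the buoyancy of the root, ρ_c h = (ρ_m − ρ_c) r.
r = h · ρ_c / (ρ_m − ρ_c) = 2.68 km × 2.666 / (3.309 − 2.666) = 11.1 km.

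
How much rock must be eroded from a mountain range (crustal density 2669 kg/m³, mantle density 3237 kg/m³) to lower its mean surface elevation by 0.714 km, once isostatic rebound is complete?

Net drop Δ = e − u = e − e ρ_c/ρ_m = e (ρ_m − ρ_c)/ρ_m.
e = Δ ρ_m/(ρ_m − ρ_c) = 0.714 km × 3237/568 = 4.07 km.

4.07 km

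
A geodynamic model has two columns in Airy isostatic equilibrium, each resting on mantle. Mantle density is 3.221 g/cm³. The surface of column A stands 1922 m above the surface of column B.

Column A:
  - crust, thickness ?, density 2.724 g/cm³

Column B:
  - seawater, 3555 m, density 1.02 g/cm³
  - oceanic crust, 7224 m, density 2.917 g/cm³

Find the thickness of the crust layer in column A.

32600 m

Take the compensation level at the base of the deeper column (depth z_c below the surface of column A) and equate Σ ρ_i t_i down to z_c; mantle fills any gap and the z_c terms cancel.
Column A: x×2.724 + (z_c − 0 − x)×3.221
Column B: 1922×0 + 3555×1.02 + 7224×2.917 + (z_c − 1922 − 10779)×3.221
The z_c×3.221 term appears on both sides and cancels. Collect the known terms of each column as K = Σ(ρt)_known − 3.221 × (depth of known layers): K_A = 0 − 3.221×0 = 0; K_B = 24698.508 − 3.221×(1922 + 10779) = −16211.413.
Balance: K_A − x×(3.221 − 2.724) = K_B, so x = (K_A − K_B)/(3.221 − 2.724) = 16211.4/0.497 = 32600 m.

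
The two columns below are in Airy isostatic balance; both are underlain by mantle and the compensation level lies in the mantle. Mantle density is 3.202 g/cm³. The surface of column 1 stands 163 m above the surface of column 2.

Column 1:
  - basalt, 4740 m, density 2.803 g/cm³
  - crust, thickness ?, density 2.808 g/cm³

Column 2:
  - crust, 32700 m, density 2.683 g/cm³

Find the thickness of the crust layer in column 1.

Take the compensation level at the base of the deeper column (depth z_c below the surface of column 1) and equate Σ ρ_i t_i down to z_c; mantle fills any gap and the z_c terms cancel.
Column 1: 4740×2.803 + x×2.808 + (z_c − 4740 − x)×3.202
Column 2: 163×0 + 32700×2.683 + (z_c − 163 − 32700)×3.202
The z_c×3.202 term appears on both sides and cancels. Collect the known terms of each column as K = Σ(ρt)_known − 3.202 × (depth of known layers): K_1 = 13286.22 − 3.202×4740 = −1891.26; K_2 = 87734.1 − 3.202×(163 + 32700) = −17493.226.
Balance: K_1 − x×(3.202 − 2.808) = K_2, so x = (K_1 − K_2)/(3.202 − 2.808) = 15602/0.394 = 39600 m.

39600 m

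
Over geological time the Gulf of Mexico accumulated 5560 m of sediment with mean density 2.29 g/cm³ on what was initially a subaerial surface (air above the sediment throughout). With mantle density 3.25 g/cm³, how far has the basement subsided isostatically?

Subaerial load: s = t ρ_sed / ρ_m = 5560 m × 2.29/3.25 = 3920 m.

3920 m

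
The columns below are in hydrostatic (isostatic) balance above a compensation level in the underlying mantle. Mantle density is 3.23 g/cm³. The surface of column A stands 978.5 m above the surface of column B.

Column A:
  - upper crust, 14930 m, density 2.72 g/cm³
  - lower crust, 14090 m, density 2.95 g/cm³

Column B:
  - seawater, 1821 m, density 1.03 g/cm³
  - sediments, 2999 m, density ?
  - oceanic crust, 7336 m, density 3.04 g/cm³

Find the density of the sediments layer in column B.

2.23 g/cm³

Take the compensation level at the base of the deeper column (depth z_c below the surface of column A) and equate Σ ρ_i t_i down to z_c; mantle fills any gap and the z_c terms cancel.
Column A: 14930×2.72 + 14090×2.95 + (z_c − 29020)×3.23
Column B: 978.5×0 + 1821×1.03 + 2999×ρ + 7336×3.04 + (z_c − 978.5 − 12156)×3.23
The z_c×3.23 term appears on both sides and cancels. Collect the known terms of each column as K = Σ(ρt)_known − 3.23 × (depth of known layers): K_A = 82175.1 − 3.23×29020 = −11559.5; K_B = 24177.07 − 3.23×(978.5 + 12156) = −18247.365.
Balance: K_A = K_B + 2999×ρ, so ρ = (K_A − K_B)/2999 = 6687.86/2999 = 2.23 g/cm³.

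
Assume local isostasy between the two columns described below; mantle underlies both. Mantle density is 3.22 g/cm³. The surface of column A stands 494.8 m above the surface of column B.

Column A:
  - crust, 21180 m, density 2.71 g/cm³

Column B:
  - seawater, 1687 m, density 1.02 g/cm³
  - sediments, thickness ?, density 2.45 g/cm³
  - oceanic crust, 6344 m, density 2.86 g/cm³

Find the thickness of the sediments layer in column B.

Take the compensation level at the base of the deeper column (depth z_c below the surface of column A) and equate Σ ρ_i t_i down to z_c; mantle fills any gap and the z_c terms cancel.
Column A: 21180×2.71 + (z_c − 21180)×3.22
Column B: 494.8×0 + 1687×1.02 + x×2.45 + 6344×2.86 + (z_c − 494.8 − 8031 − x)×3.22
The z_c×3.22 term appears on both sides and cancels. Collect the known terms of each column as K = Σ(ρt)_known − 3.22 × (depth of known layers): K_A = 57397.8 − 3.22×21180 = −10801.8; K_B = 19864.58 − 3.22×(494.8 + 8031) = −7588.496.
Balance: K_A = K_B − x×(3.22 − 2.45), so x = (K_B − K_A)/(3.22 − 2.45) = 3213.3/0.77 = 4170 m.

4170 m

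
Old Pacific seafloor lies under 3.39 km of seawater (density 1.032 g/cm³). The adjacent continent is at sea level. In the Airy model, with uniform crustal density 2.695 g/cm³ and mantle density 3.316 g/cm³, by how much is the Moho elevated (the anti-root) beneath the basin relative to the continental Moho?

In Airy isostatic equilibrium: replacing crust with seawater at the top is compensated by replacing crust with mantle at the base: d (ρ_c − ρ_w) = a (ρ_m − ρ_c).
a = d (ρ_c − ρ_w)/(ρ_m − ρ_c) = 3.39 km × 1.663/0.621 = 9.08 km.

9.08 km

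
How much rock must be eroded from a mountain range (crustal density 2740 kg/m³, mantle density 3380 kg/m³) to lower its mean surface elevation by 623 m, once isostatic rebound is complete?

Net drop Δ = e − u = e − e ρ_c/ρ_m = e (ρ_m − ρ_c)/ρ_m.
e = Δ ρ_m/(ρ_m − ρ_c) = 623 m × 3380/640 = 3290 m.

3290 m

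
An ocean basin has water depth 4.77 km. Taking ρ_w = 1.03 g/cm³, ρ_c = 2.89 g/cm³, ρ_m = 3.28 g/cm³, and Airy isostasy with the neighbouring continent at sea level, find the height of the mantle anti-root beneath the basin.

22.7 km

By Archimedes' principle applied to the lithosphere: replacing crust with seawater at the top is compensated by replacing crust with mantle at the base: d (ρ_c − ρ_w) = a (ρ_m − ρ_c).
a = d (ρ_c − ρ_w)/(ρ_m − ρ_c) = 4.77 km × 1.86/0.39 = 22.7 km.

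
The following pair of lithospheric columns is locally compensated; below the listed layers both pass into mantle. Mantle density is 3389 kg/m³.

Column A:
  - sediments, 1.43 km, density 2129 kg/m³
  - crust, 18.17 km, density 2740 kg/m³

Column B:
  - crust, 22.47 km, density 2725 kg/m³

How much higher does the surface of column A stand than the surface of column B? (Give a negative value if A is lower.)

For any compensation level in the mantle, the mantle terms cancel and isostasy reduces to e = (Σt_A − Σt_B) − (Σ(ρt)_A − Σ(ρt)_B) / ρ_m.
Σt_A = 19.6 km; Σt_B = 22.47 km; Σ(ρt)_A = 52830.27; Σ(ρt)_B = 61230.75 (in km·kg/m³).
e = (19.6 − 22.47) − (52830.27 − 61230.75) / 3389 = −0.391 km.

−0.391 km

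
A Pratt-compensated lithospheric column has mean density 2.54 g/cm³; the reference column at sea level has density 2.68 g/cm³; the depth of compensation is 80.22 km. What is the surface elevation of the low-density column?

ρ_ref D = ρ (D + h) → h = D (ρ_ref − ρ)/ρ.
h = 80.22 km × (2.68 − 2.54)/2.54 = 4.42 km.

4.42 km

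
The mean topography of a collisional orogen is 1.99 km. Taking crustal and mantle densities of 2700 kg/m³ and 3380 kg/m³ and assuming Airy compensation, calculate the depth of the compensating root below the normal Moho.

In Airy isostatic equilibrium: the weight of the topography is balanced by the buoyancy of the root, ρ_c h = (ρ_m − ρ_c) r.
r = h · ρ_c / (ρ_m − ρ_c) = 1.99 km × 2700 / (3380 − 2700) = 7.9 km.

7.9 km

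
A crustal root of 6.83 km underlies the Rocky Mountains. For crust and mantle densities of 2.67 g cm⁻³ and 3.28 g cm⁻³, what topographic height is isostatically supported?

1.56 km

By Archimedes' principle applied to the lithosphere: ρ_c h = (ρ_m − ρ_c) r.
h = r (ρ_m − ρ_c) / ρ_c = 6.83 km × (3.28 − 2.67) / 2.67 = 1.56 km.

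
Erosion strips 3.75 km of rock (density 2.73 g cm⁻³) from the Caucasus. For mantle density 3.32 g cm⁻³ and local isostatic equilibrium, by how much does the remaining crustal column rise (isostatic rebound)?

Unloading: uplift u = e ρ_c/ρ_m = 3.75 km × 2.73/3.32 = 3.08 km.

3.08 km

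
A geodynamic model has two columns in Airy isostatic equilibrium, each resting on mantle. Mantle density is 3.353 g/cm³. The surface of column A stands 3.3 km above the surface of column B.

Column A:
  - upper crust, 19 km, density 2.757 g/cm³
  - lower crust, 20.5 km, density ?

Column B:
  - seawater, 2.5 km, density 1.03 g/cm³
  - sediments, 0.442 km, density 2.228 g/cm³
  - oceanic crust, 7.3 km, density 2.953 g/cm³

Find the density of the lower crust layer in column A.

Take the compensation level at the base of the deeper column (depth z_c below the surface of column A) and equate Σ ρ_i t_i down to z_c; mantle fills any gap and the z_c terms cancel.
Column A: 19×2.757 + 20.5×ρ + (z_c − 39.5)×3.353
Column B: 3.3×0 + 2.5×1.03 + 0.442×2.228 + 7.3×2.953 + (z_c − 3.3 − 10.242)×3.353
The z_c×3.353 term appears on both sides and cancels. Collect the known terms of each column as K = Σ(ρt)_known − 3.353 × (depth of known layers): K_A = 52.383 − 3.353×39.5 = −80.0605; K_B = 25.116676 − 3.353×(3.3 + 10.242) = −20.28965.
Balance: K_A + 20.5×ρ = K_B, so ρ = (K_B − K_A)/20.5 = 59.7708/20.5 = 2.92 g/cm³.

2.92 g/cm³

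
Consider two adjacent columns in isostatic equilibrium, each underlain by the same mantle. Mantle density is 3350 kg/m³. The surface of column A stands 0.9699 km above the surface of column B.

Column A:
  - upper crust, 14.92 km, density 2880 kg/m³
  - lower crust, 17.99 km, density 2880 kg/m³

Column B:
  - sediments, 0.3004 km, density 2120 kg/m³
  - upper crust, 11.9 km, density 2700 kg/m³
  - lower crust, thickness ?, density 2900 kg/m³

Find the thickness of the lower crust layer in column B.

9.14 km

Take the compensation level at the base of the deeper column (depth z_c below the surface of column A) and equate Σ ρ_i t_i down to z_c; mantle fills any gap and the z_c terms cancel.
Column A: 14.92×2880 + 17.99×2880 + (z_c − 32.91)×3350
Column B: 0.9699×0 + 0.3004×2120 + 11.9×2700 + x×2900 + (z_c − 0.9699 − 12.2004 − x)×3350
The z_c×3350 term appears on both sides and cancels. Collect the known terms of each column as K = Σ(ρt)_known − 3350 × (depth of known layers): K_A = 94780.8 − 3350×32.91 = −15467.7; K_B = 32766.848 − 3350×(0.9699 + 12.2004) = −11353.657.
Balance: K_A = K_B − x×(3350 − 2900), so x = (K_B − K_A)/(3350 − 2900) = 4114.04/450 = 9.14 km.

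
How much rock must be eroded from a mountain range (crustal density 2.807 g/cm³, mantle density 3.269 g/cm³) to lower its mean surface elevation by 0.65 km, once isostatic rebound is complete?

4.6 km

Net drop Δ = e − u = e − e ρ_c/ρ_m = e (ρ_m − ρ_c)/ρ_m.
e = Δ ρ_m/(ρ_m − ρ_c) = 0.65 km × 3.269/0.462 = 4.6 km.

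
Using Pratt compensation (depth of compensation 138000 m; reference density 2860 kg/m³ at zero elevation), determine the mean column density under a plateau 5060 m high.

2760 kg/m³

Pratt balance: ρ_ref D = ρ (D + h).
ρ = ρ_ref D/(D + h) = 2860 × 138000 m/(138000 m + 5060 m) = 2760 kg/m³.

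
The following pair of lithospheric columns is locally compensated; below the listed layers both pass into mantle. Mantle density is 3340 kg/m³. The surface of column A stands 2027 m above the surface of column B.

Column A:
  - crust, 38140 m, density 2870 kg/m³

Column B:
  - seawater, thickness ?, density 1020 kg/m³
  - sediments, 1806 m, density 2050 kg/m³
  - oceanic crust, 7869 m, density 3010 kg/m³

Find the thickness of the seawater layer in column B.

Take the compensation level at the base of the deeper column (depth z_c below the surface of column A) and equate Σ ρ_i t_i down to z_c; mantle fills any gap and the z_c terms cancel.
Column A: 38140×2870 + (z_c − 38140)×3340
Column B: 2027×0 + x×1020 + 1806×2050 + 7869×3010 + (z_c − 2027 − 9675 − x)×3340
The z_c×3340 term appears on both sides and cancels. Collect the known terms of each column as K = Σ(ρt)_known − 3340 × (depth of known layers): K_A = 109461800 − 3340×38140 = −17925800; K_B = 27387990 − 3340×(2027 + 9675) = −11696690.
Balance: K_A = K_B − x×(3340 − 1020), so x = (K_B − K_A)/(3340 − 1020) = 6229110/2320 = 2680 m.

2680 m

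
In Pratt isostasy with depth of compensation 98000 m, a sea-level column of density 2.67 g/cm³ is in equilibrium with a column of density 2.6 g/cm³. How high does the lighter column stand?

ρ_ref D = ρ (D + h) → h = D (ρ_ref − ρ)/ρ.
h = 98000 m × (2.67 − 2.6)/2.6 = 2640 m.

2640 m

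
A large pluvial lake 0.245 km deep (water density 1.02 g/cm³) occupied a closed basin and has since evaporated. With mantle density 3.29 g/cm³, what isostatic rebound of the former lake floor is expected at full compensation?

0.076 km

u = d ρ_w/ρ_m = 0.245 km × 1.02/3.29 = 0.076 km.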